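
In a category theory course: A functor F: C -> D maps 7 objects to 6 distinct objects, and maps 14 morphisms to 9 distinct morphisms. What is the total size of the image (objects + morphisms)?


The image of F consists of distinct objects and distinct morphisms.
|Im(F)| on objects = 6
|Im(F)| on morphisms = 9
Total image cardinality = 6 + 9 = 15

15


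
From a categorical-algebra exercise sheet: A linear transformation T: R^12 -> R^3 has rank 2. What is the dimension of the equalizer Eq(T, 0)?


The equalizer of f and the zero map is ker(f).
By the rank-nullity theorem: dim(ker(f)) = dim(domain) - rank(f).
dim(ker(f)) = 12 - 2 = 10

10


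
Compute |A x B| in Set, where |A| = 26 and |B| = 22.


In Set, the product A x B is the Cartesian product.
By the universal property, |A x B| = |A| * |B|.
|A x B| = 26 * 22 = 572

572


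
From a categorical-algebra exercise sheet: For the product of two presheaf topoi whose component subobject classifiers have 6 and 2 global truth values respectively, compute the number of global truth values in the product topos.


In a product of presheaf topoi E_1 x E_2, the subobject classifier
is Omega = Omega_1 x Omega_2 (componentwise), so
|Omega(top)| = |Omega_1(top_1)| * |Omega_2(top_2)|.
= 6 * 2 = 12.

12


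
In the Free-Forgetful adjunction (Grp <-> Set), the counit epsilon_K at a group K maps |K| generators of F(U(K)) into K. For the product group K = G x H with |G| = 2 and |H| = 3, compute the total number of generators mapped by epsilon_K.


The counit epsilon_K: F(U(K)) -> K of the Free-Forgetful adjunction
maps |K| generators of F(U(K)) into K. For K = G x H (the product group),
|G x H| = |G| * |H|.
Total generators mapped = 2 * 3 = 6.

6


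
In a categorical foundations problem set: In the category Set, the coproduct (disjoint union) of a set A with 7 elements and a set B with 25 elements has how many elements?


In Set, the coproduct A + B is the disjoint union.
|A + B| = |A| + |B| = 7 + 25 = 32

32


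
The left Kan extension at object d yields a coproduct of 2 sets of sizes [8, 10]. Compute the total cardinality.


Pointwise, the left Kan extension (Lan_F H)(d) is the colimit, indexed
by the comma category (F downarrow d), of H composed with the
projection (F downarrow d) -> C. Here that colimit is given
as a coproduct (disjoint union) of sets, so its cardinality is the
sum of the sizes of the summands.
Coproduct of sets with sizes: 8 + 10
= 18

18


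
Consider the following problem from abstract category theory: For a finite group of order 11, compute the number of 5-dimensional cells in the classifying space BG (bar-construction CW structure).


In the bar-construction CW model of BG, the n-cells are indexed by
n-tuples [g_1|...|g_n] of non-identity elements of G (degenerate
simplices with some g_i = e do not contribute cells), so there are
(|G| - 1)^n n-cells.
For dim = 5 with |G| = 11:
cells = (11 - 1)^5 = 10^5 = 100000

100000


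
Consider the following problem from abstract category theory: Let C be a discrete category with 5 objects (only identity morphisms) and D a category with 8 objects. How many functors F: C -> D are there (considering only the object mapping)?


A functor from a discrete category C to D is determined by
where each object maps. Each of the 5 objects of C can map
to any of the 8 objects of D independently.
Number of functors = 8^5 = 32768

32768


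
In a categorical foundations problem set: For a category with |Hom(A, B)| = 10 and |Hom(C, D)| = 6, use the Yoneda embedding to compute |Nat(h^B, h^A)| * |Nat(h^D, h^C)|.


By the Yoneda lemma, Nat(h^B, h^A) is isomorphic to Hom(A, B),
so |Nat(h^B, h^A)| = |Hom(A, B)| and |Nat(h^D, h^C)| = |Hom(C, D)|.
|Hom(A, B)| = 10, |Hom(C, D)| = 6.
|Nat(h^B, h^A) x Nat(h^D, h^C)| = 10 * 6 = 60

60


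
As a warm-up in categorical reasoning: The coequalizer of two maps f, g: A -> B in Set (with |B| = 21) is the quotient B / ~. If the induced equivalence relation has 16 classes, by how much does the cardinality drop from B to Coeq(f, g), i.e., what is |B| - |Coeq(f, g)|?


The coequalizer Coeq(f, g) = B / ~ has one element per equivalence class.
|B| = 21, |Coeq(f, g)| = 16.
|B| - |Coeq(f, g)| = 21 - 16 = 5.

5


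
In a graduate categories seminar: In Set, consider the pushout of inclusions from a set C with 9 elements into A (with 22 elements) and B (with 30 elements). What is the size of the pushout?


The pushout A +_C B identifies the images of C in A and B.
|A +_C B| = |A| + |B| - |C| (for injections).
= 22 + 30 - 9 = 43

43


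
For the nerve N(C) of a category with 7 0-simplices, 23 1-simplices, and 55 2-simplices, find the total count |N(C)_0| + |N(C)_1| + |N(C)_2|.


The 2-skeleton of the nerve N(C) consists of simplices in dimensions 0, 1, 2:
  |N(C)_0| = 7 (objects)
  |N(C)_1| = 23 (morphisms)
  |N(C)_2| = 55 (composable pairs)
Total = 7 + 23 + 55 = 85

85


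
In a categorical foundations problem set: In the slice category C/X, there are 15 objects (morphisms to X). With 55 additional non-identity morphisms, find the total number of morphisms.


In the slice category C/X, objects are morphisms to X.
Identity morphisms: 15 (one per object of C/X).
Non-identity morphisms: 55.
Total = 15 + 55 = 70

70


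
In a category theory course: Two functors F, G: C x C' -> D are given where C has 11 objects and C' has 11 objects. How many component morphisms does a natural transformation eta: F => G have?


A natural transformation eta: F => G assigns one component morphism per
object of the domain category.
The domain is the product category C x C', so
|Ob(C x C')| = |Ob(C)| * |Ob(C')| = 11 * 11 = 121.
Therefore eta has 121 component morphisms.

121


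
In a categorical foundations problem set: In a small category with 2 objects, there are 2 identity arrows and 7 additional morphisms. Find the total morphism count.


Each object has an identity morphism, giving 2 identities.
Adding the 7 non-identity morphisms:
Total = 2 + 7 = 9

9


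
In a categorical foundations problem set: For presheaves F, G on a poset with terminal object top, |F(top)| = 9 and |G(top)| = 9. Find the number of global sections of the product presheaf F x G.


Global sections of a presheaf on a poset with terminal top satisfy
Gamma(H) ~ H(top). Presheaves admit pointwise products, so
(F x G)(top) = F(top) x G(top) (Cartesian product).
|Gamma(F x G)| = |F(top)| * |G(top)| = 9 * 9 = 81.

81


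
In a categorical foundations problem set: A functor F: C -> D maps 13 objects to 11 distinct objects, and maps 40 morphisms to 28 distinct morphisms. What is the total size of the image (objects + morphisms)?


The image of F consists of distinct objects and distinct morphisms.
|Im(F)| on objects = 11
|Im(F)| on morphisms = 28
Total image cardinality = 11 + 28 = 39

39


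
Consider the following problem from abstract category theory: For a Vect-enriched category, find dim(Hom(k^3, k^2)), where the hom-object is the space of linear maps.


In Vect-enriched categories, Hom(k^n, k^m) is the space of m x n matrices.
dim(Hom(k^3, k^2)) = 2 * 3 = 6

6


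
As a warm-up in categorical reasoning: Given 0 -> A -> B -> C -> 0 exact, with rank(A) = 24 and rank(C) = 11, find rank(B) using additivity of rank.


For a short exact sequence 0 -> A -> B -> C -> 0,
rank is additive: rank(B) = rank(A) + rank(C).
rank(B) = 24 + 11 = 35

35


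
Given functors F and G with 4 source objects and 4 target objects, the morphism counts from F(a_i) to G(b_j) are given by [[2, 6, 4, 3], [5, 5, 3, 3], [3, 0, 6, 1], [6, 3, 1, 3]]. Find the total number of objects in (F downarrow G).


Objects of (F downarrow G) are triples (a, b, h: F(a)->G(b)).
The count equals the sum of all entries in the hom-matrix.
sum(row 0) = 15
sum(row 1) = 16
sum(row 2) = 10
sum(row 3) = 13
Grand total = 54

54


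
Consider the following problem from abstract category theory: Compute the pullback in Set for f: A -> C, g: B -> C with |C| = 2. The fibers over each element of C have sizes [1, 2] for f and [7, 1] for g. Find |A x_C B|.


The pullback A x_C B consists of pairs (a, b) with f(a) = g(b).
For each element c in C, the fiber product has |f^-1(c)| * |g^-1(c)| elements.
Summing over C: 1 * 7 + 2 * 1
= 7 + 2 = 9

9


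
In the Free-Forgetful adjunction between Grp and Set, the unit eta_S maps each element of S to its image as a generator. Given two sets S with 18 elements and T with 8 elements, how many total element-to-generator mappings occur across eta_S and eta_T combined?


The unit eta_X: X -> U(F(X)) of the Free-Forgetful adjunction
maps each element of X to a generator of F(X). For X = S + T (disjoint
union in Set), |S + T| = |S| + |T|.
Total mappings = 18 + 8 = 26.

26


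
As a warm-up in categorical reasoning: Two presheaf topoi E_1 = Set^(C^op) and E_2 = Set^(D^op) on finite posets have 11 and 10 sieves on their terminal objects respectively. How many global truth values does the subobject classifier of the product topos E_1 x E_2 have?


In a product of presheaf topoi E_1 x E_2, the subobject classifier
is Omega = Omega_1 x Omega_2 (componentwise), so
|Omega(top)| = |Omega_1(top_1)| * |Omega_2(top_2)|.
= 11 * 10 = 110.

110


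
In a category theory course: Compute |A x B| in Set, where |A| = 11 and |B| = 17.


In Set, the product A x B is the Cartesian product.
By the universal property, |A x B| = |A| * |B|.
|A x B| = 11 * 17 = 187

187


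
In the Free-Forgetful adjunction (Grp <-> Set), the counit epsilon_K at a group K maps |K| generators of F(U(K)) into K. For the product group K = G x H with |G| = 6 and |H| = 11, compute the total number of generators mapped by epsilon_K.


The counit epsilon_K: F(U(K)) -> K of the Free-Forgetful adjunction
maps |K| generators of F(U(K)) into K. For K = G x H (the product group),
|G x H| = |G| * |H|.
Total generators mapped = 6 * 11 = 66.

66


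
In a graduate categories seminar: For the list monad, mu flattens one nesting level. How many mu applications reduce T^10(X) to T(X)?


Each application of mu: T^2 -> T removes one layer of nesting.
Starting at depth 10 (i.e., T^10(X)), we need to reach T(X).
Number of mu applications = 10 - 1 = 9

9


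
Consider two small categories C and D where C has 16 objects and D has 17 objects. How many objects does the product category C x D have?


The product category C x D has objects that are pairs (c, d).
Number of pairs = |Ob(C)| * |Ob(D)| = 16 * 17 = 272

272


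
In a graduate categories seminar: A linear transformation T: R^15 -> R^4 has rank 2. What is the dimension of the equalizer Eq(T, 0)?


The equalizer of f and the zero map is ker(f).
By the rank-nullity theorem: dim(ker(f)) = dim(domain) - rank(f).
dim(ker(f)) = 15 - 2 = 13

13


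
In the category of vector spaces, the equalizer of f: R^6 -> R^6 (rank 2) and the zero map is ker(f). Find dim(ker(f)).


The equalizer of f and the zero map is ker(f).
By the rank-nullity theorem: dim(ker(f)) = dim(domain) - rank(f).
dim(ker(f)) = 6 - 2 = 4

4


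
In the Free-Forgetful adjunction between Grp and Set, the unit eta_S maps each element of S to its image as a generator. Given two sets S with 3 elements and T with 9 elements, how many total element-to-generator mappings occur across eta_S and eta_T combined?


The unit eta_X: X -> U(F(X)) of the Free-Forgetful adjunction
maps each element of X to a generator of F(X). For X = S + T (disjoint
union in Set), |S + T| = |S| + |T|.
Total mappings = 3 + 9 = 12.

12


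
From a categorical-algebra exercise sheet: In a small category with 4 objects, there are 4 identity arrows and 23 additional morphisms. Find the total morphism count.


Each object has an identity morphism, giving 4 identities.
Adding the 23 non-identity morphisms:
Total = 4 + 23 = 27

27


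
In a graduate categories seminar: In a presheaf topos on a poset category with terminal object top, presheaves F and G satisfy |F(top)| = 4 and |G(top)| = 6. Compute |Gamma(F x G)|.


Global sections of a presheaf on a poset with terminal top satisfy
Gamma(H) ~ H(top). Presheaves admit pointwise products, so
(F x G)(top) = F(top) x G(top) (Cartesian product).
|Gamma(F x G)| = |F(top)| * |G(top)| = 4 * 6 = 24.

24


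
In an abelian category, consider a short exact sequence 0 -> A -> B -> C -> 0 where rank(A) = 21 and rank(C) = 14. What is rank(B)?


For a short exact sequence 0 -> A -> B -> C -> 0,
rank is additive: rank(B) = rank(A) + rank(C).
rank(B) = 21 + 14 = 35

35


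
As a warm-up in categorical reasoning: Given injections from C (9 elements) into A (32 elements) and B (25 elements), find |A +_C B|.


The pushout A +_C B identifies the images of C in A and B.
|A +_C B| = |A| + |B| - |C| (for injections).
= 32 + 25 - 9 = 48

48


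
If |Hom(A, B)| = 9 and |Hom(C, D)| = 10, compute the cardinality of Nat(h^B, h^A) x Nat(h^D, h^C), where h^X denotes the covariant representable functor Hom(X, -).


By the Yoneda lemma, Nat(h^B, h^A) is isomorphic to Hom(A, B),
so |Nat(h^B, h^A)| = |Hom(A, B)| and |Nat(h^D, h^C)| = |Hom(C, D)|.
|Hom(A, B)| = 9, |Hom(C, D)| = 10.
|Nat(h^B, h^A) x Nat(h^D, h^C)| = 9 * 10 = 90

90


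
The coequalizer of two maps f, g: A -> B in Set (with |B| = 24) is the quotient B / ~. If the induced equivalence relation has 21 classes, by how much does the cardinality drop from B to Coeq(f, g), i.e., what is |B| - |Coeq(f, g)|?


The coequalizer Coeq(f, g) = B / ~ has one element per equivalence class.
|B| = 24, |Coeq(f, g)| = 21.
|B| - |Coeq(f, g)| = 24 - 21 = 3.

3


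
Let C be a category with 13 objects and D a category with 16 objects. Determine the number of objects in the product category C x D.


The product category C x D has objects that are pairs (c, d).
Number of pairs = |Ob(C)| * |Ob(D)| = 13 * 16 = 208

208


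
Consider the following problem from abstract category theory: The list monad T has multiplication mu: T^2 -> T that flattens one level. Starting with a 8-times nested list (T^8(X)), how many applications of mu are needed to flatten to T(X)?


Each application of mu: T^2 -> T removes one layer of nesting.
Starting at depth 8 (i.e., T^8(X)), we need to reach T(X).
Number of mu applications = 8 - 1 = 7

7


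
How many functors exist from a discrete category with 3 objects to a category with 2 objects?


A functor from a discrete category C to D is determined by
where each object maps. Each of the 3 objects of C can map
to any of the 2 objects of D independently.
Number of functors = 2^3 = 8

8


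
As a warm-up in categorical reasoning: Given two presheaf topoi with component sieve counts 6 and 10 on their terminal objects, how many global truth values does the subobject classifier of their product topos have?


In a product of presheaf topoi E_1 x E_2, the subobject classifier
is Omega = Omega_1 x Omega_2 (componentwise), so
|Omega(top)| = |Omega_1(top_1)| * |Omega_2(top_2)|.
= 6 * 10 = 60.

60


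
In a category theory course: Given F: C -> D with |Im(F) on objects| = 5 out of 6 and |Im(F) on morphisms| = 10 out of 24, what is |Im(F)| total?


The image of F consists of distinct objects and distinct morphisms.
|Im(F)| on objects = 5
|Im(F)| on morphisms = 10
Total image cardinality = 5 + 10 = 15

15


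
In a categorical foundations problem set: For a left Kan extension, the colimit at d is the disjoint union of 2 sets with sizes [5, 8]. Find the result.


Pointwise, the left Kan extension (Lan_F H)(d) is the colimit, indexed
by the comma category (F downarrow d), of H composed with the
projection (F downarrow d) -> C. Here that colimit is given
as a coproduct (disjoint union) of sets, so its cardinality is the
sum of the sizes of the summands.
Coproduct of sets with sizes: 5 + 8
= 13

13


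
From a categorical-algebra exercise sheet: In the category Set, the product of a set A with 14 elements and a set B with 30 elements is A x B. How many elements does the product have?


In Set, the product A x B is the Cartesian product.
By the universal property, |A x B| = |A| * |B|.
|A x B| = 14 * 30 = 420

420


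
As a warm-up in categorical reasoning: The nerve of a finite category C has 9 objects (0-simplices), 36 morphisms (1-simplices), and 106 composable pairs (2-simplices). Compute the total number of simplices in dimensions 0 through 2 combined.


The 2-skeleton of the nerve N(C) consists of simplices in dimensions 0, 1, 2:
  |N(C)_0| = 9 (objects)
  |N(C)_1| = 36 (morphisms)
  |N(C)_2| = 106 (composable pairs)
Total = 9 + 36 + 106 = 151

151


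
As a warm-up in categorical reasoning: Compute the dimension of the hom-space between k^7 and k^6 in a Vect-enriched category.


In Vect-enriched categories, Hom(k^n, k^m) is the space of m x n matrices.
dim(Hom(k^7, k^6)) = 6 * 7 = 42

42


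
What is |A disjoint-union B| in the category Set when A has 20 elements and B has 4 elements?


In Set, the coproduct A + B is the disjoint union.
|A + B| = |A| + |B| = 20 + 4 = 24

24


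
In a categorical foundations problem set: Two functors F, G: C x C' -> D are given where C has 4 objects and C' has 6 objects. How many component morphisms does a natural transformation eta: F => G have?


A natural transformation eta: F => G assigns one component morphism per
object of the domain category.
The domain is the product category C x C', so
|Ob(C x C')| = |Ob(C)| * |Ob(C')| = 4 * 6 = 24.
Therefore eta has 24 component morphisms.

24


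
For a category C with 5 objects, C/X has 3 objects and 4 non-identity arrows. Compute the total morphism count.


In the slice category C/X, objects are morphisms to X.
Identity morphisms: 3 (one per object of C/X).
Non-identity morphisms: 4.
Total = 3 + 4 = 7

7


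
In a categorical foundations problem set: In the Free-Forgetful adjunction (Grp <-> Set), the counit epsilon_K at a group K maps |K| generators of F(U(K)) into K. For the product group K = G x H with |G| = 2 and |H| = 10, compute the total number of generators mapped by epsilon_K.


The counit epsilon_K: F(U(K)) -> K of the Free-Forgetful adjunction
maps |K| generators of F(U(K)) into K. For K = G x H (the product group),
|G x H| = |G| * |H|.
Total generators mapped = 2 * 10 = 20.

20


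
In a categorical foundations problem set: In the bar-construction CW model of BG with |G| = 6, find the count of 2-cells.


In the bar-construction CW model of BG, the n-cells are indexed by
n-tuples [g_1|...|g_n] of non-identity elements of G (degenerate
simplices with some g_i = e do not contribute cells), so there are
(|G| - 1)^n n-cells.
For dim = 2 with |G| = 6:
cells = (6 - 1)^2 = 5^2 = 25

25


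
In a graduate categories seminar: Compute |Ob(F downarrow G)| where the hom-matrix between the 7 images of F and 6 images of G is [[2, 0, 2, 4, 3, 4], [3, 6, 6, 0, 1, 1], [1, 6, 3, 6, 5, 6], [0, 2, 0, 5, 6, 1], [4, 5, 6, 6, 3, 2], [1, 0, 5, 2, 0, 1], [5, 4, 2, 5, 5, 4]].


Objects of (F downarrow G) are triples (a, b, h: F(a)->G(b)).
The count equals the sum of all entries in the hom-matrix.
sum(row 0) = 15
sum(row 1) = 17
sum(row 2) = 27
sum(row 3) = 14
sum(row 4) = 26
sum(row 5) = 9
sum(row 6) = 25
Grand total = 133

133


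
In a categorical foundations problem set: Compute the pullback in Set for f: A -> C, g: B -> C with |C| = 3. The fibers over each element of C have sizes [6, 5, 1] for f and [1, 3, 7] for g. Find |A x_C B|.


The pullback A x_C B consists of pairs (a, b) with f(a) = g(b).
For each element c in C, the fiber product has |f^-1(c)| * |g^-1(c)| elements.
Summing over C: 6 * 1 + 5 * 3 + 1 * 7
= 6 + 15 + 7 = 28

28


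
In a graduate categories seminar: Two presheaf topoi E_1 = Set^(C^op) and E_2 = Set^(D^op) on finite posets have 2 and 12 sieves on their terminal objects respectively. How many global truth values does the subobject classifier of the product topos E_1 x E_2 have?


In a product of presheaf topoi E_1 x E_2, the subobject classifier
is Omega = Omega_1 x Omega_2 (componentwise), so
|Omega(top)| = |Omega_1(top_1)| * |Omega_2(top_2)|.
= 2 * 12 = 24.

24


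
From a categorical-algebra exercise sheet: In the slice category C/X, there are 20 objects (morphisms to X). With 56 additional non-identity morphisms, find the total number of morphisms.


In the slice category C/X, objects are morphisms to X.
Identity morphisms: 20 (one per object of C/X).
Non-identity morphisms: 56.
Total = 20 + 56 = 76

76


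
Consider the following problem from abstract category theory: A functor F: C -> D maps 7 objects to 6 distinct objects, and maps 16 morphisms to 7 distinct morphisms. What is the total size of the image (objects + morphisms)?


The image of F consists of distinct objects and distinct morphisms.
|Im(F)| on objects = 6
|Im(F)| on morphisms = 7
Total image cardinality = 6 + 7 = 13

13


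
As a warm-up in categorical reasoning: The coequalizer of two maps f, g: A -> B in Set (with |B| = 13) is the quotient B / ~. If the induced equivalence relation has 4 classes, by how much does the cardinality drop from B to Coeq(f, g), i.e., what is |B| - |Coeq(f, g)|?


The coequalizer Coeq(f, g) = B / ~ has one element per equivalence class.
|B| = 13, |Coeq(f, g)| = 4.
|B| - |Coeq(f, g)| = 13 - 4 = 9.

9


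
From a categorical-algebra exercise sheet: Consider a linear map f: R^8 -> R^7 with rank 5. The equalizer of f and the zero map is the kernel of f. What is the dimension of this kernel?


The equalizer of f and the zero map is ker(f).
By the rank-nullity theorem: dim(ker(f)) = dim(domain) - rank(f).
dim(ker(f)) = 8 - 5 = 3

3


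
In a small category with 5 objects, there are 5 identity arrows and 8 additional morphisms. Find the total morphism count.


Each object has an identity morphism, giving 5 identities.
Adding the 8 non-identity morphisms:
Total = 5 + 8 = 13

13


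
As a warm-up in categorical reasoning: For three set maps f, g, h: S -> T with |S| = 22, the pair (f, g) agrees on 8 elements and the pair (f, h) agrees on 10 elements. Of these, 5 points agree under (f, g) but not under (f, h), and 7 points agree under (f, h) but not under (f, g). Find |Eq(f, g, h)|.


Eq(f, g, h) is the triple-agreement set: points in S where all three
maps take the same value. Using inclusion-exclusion on the pairwise data:
Pair (f, g) agrees on 8 points; pair (f, h) on 10 points.
Points agreeing under (f, g) but not (f, h) = 5; under (f, h) but not (f, g) = 7.
Triple-agreement = agreement-in-(f, g) minus points that agree under (f, g) but not (f, h):
|Eq(f, g, h)| = 8 - 5 = 3
(cross-check via (f, h): 10 - 7 = 3.)

3


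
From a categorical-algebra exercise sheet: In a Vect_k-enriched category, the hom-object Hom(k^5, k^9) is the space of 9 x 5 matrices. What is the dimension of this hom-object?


In Vect-enriched categories, Hom(k^n, k^m) is the space of m x n matrices.
dim(Hom(k^5, k^9)) = 9 * 5 = 45

45


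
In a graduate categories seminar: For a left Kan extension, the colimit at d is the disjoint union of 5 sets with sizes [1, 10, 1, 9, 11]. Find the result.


Pointwise, the left Kan extension (Lan_F H)(d) is the colimit, indexed
by the comma category (F downarrow d), of H composed with the
projection (F downarrow d) -> C. Here that colimit is given
as a coproduct (disjoint union) of sets, so its cardinality is the
sum of the sizes of the summands.
Coproduct of sets with sizes: 1 + 10 + 1 + 9 + 11
= 32

32


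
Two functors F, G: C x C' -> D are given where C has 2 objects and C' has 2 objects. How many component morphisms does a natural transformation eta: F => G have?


A natural transformation eta: F => G assigns one component morphism per
object of the domain category.
The domain is the product category C x C', so
|Ob(C x C')| = |Ob(C)| * |Ob(C')| = 2 * 2 = 4.
Therefore eta has 4 component morphisms.

4


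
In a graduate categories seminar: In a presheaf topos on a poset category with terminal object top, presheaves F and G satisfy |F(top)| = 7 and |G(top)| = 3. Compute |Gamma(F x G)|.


Global sections of a presheaf on a poset with terminal top satisfy
Gamma(H) ~ H(top). Presheaves admit pointwise products, so
(F x G)(top) = F(top) x G(top) (Cartesian product).
|Gamma(F x G)| = |F(top)| * |G(top)| = 7 * 3 = 21.

21


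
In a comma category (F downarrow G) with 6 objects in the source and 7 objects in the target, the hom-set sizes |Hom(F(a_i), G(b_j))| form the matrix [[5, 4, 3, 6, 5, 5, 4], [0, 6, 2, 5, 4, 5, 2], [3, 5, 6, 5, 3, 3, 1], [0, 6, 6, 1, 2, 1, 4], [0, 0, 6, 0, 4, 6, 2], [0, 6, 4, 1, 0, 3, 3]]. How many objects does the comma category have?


Objects of (F downarrow G) are triples (a, b, h: F(a)->G(b)).
The count equals the sum of all entries in the hom-matrix.
sum(row 0) = 32
sum(row 1) = 24
sum(row 2) = 26
sum(row 3) = 20
sum(row 4) = 18
sum(row 5) = 17
Grand total = 137

137


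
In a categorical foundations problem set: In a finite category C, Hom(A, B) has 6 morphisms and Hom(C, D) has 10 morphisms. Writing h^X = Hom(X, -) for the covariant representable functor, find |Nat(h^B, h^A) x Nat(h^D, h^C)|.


By the Yoneda lemma, Nat(h^B, h^A) is isomorphic to Hom(A, B),
so |Nat(h^B, h^A)| = |Hom(A, B)| and |Nat(h^D, h^C)| = |Hom(C, D)|.
|Hom(A, B)| = 6, |Hom(C, D)| = 10.
|Nat(h^B, h^A) x Nat(h^D, h^C)| = 6 * 10 = 60

60


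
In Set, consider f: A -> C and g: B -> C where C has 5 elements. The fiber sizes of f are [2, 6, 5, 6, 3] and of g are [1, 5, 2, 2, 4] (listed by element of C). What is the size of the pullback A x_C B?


The pullback A x_C B consists of pairs (a, b) with f(a) = g(b).
For each element c in C, the fiber product has |f^-1(c)| * |g^-1(c)| elements.
Summing over C: 2 * 1 + 6 * 5 + 5 * 2 + 6 * 2 + 3 * 4
= 2 + 30 + 10 + 12 + 12 = 66

66


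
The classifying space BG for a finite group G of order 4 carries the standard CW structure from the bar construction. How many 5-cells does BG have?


In the bar-construction CW model of BG, the n-cells are indexed by
n-tuples [g_1|...|g_n] of non-identity elements of G (degenerate
simplices with some g_i = e do not contribute cells), so there are
(|G| - 1)^n n-cells.
For dim = 5 with |G| = 4:
cells = (4 - 1)^5 = 3^5 = 243

243


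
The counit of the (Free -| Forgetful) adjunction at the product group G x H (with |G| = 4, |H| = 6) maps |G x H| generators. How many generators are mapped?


The counit epsilon_K: F(U(K)) -> K of the Free-Forgetful adjunction
maps |K| generators of F(U(K)) into K. For K = G x H (the product group),
|G x H| = |G| * |H|.
Total generators mapped = 4 * 6 = 24.

24


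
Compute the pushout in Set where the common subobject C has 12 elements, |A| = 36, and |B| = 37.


The pushout A +_C B identifies the images of C in A and B.
|A +_C B| = |A| + |B| - |C| (for injections).
= 36 + 37 - 12 = 61

61


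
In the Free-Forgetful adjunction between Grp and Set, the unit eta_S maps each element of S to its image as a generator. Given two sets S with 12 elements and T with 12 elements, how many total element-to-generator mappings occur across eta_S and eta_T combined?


The unit eta_X: X -> U(F(X)) of the Free-Forgetful adjunction
maps each element of X to a generator of F(X). For X = S + T (disjoint
union in Set), |S + T| = |S| + |T|.
Total mappings = 12 + 12 = 24.

24


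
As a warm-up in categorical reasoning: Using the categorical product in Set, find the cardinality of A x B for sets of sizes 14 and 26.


In Set, the product A x B is the Cartesian product.
By the universal property, |A x B| = |A| * |B|.
|A x B| = 14 * 26 = 364

364


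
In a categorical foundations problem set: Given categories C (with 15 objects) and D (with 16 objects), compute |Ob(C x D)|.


The product category C x D has objects that are pairs (c, d).
Number of pairs = |Ob(C)| * |Ob(D)| = 15 * 16 = 240

240


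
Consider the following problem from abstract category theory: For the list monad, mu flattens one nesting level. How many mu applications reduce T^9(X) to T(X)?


Each application of mu: T^2 -> T removes one layer of nesting.
Starting at depth 9 (i.e., T^9(X)), we need to reach T(X).
Number of mu applications = 9 - 1 = 8

8


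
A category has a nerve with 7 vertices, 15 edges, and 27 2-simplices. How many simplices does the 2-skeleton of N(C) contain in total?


The 2-skeleton of the nerve N(C) consists of simplices in dimensions 0, 1, 2:
  |N(C)_0| = 7 (objects)
  |N(C)_1| = 15 (morphisms)
  |N(C)_2| = 27 (composable pairs)
Total = 7 + 15 + 27 = 49

49


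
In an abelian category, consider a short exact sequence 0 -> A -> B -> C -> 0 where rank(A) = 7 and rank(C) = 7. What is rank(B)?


For a short exact sequence 0 -> A -> B -> C -> 0,
rank is additive: rank(B) = rank(A) + rank(C).
rank(B) = 7 + 7 = 14

14


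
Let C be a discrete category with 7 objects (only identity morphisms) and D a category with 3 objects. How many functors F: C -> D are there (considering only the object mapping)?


A functor from a discrete category C to D is determined by
where each object maps. Each of the 7 objects of C can map
to any of the 3 objects of D independently.
Number of functors = 3^7 = 2187

2187


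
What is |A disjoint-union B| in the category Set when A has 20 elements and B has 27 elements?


In Set, the coproduct A + B is the disjoint union.
|A + B| = |A| + |B| = 20 + 27 = 47

47


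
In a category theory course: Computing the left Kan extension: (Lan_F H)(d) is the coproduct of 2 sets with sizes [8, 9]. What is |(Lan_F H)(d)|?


Pointwise, the left Kan extension (Lan_F H)(d) is the colimit, indexed
by the comma category (F downarrow d), of H composed with the
projection (F downarrow d) -> C. Here that colimit is given
as a coproduct (disjoint union) of sets, so its cardinality is the
sum of the sizes of the summands.
Coproduct of sets with sizes: 8 + 9
= 17

17


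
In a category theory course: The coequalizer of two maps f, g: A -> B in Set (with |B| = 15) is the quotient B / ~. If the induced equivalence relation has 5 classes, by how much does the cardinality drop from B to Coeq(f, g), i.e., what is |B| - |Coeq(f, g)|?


The coequalizer Coeq(f, g) = B / ~ has one element per equivalence class.
|B| = 15, |Coeq(f, g)| = 5.
|B| - |Coeq(f, g)| = 15 - 5 = 10.

10


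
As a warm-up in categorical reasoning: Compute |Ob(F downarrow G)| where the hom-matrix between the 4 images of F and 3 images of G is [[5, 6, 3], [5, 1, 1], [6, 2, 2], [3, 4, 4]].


Objects of (F downarrow G) are triples (a, b, h: F(a)->G(b)).
The count equals the sum of all entries in the hom-matrix.
sum(row 0) = 14
sum(row 1) = 7
sum(row 2) = 10
sum(row 3) = 11
Grand total = 42

42


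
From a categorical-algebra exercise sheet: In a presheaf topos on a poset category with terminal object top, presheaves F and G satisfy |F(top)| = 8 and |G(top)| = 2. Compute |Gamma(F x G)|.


Global sections of a presheaf on a poset with terminal top satisfy
Gamma(H) ~ H(top). Presheaves admit pointwise products, so
(F x G)(top) = F(top) x G(top) (Cartesian product).
|Gamma(F x G)| = |F(top)| * |G(top)| = 8 * 2 = 16.

16


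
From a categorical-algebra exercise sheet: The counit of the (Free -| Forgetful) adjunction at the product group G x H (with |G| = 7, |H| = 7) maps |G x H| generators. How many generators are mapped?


The counit epsilon_K: F(U(K)) -> K of the Free-Forgetful adjunction
maps |K| generators of F(U(K)) into K. For K = G x H (the product group),
|G x H| = |G| * |H|.
Total generators mapped = 7 * 7 = 49.

49


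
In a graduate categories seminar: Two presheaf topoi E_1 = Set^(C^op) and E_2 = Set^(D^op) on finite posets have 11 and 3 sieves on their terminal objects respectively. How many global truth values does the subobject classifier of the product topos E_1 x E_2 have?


In a product of presheaf topoi E_1 x E_2, the subobject classifier
is Omega = Omega_1 x Omega_2 (componentwise), so
|Omega(top)| = |Omega_1(top_1)| * |Omega_2(top_2)|.
= 11 * 3 = 33.

33


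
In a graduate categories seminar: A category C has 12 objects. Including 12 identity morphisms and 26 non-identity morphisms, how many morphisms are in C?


Each object has an identity morphism, giving 12 identities.
Adding the 26 non-identity morphisms:
Total = 12 + 26 = 38

38


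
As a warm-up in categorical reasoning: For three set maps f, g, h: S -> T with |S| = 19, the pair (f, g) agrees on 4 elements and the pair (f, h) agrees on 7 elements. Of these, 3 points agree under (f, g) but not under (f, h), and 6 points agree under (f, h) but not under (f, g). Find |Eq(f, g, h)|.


Eq(f, g, h) is the triple-agreement set: points in S where all three
maps take the same value. Using inclusion-exclusion on the pairwise data:
Pair (f, g) agrees on 4 points; pair (f, h) on 7 points.
Points agreeing under (f, g) but not (f, h) = 3; under (f, h) but not (f, g) = 6.
Triple-agreement = agreement-in-(f, g) minus points that agree under (f, g) but not (f, h):
|Eq(f, g, h)| = 4 - 3 = 1
(cross-check via (f, h): 7 - 6 = 1.)

1


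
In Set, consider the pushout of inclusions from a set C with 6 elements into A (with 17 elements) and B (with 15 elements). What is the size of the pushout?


The pushout A +_C B identifies the images of C in A and B.
|A +_C B| = |A| + |B| - |C| (for injections).
= 17 + 15 - 6 = 26

26


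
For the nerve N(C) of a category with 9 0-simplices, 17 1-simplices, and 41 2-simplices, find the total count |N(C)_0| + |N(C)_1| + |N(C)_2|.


The 2-skeleton of the nerve N(C) consists of simplices in dimensions 0, 1, 2:
  |N(C)_0| = 9 (objects)
  |N(C)_1| = 17 (morphisms)
  |N(C)_2| = 41 (composable pairs)
Total = 9 + 17 + 41 = 67

67


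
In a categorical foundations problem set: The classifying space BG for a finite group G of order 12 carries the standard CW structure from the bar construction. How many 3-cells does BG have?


In the bar-construction CW model of BG, the n-cells are indexed by
n-tuples [g_1|...|g_n] of non-identity elements of G (degenerate
simplices with some g_i = e do not contribute cells), so there are
(|G| - 1)^n n-cells.
For dim = 3 with |G| = 12:
cells = (12 - 1)^3 = 11^3 = 1331

1331


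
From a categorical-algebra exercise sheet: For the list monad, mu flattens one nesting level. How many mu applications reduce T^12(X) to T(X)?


Each application of mu: T^2 -> T removes one layer of nesting.
Starting at depth 12 (i.e., T^12(X)), we need to reach T(X).
Number of mu applications = 12 - 1 = 11

11


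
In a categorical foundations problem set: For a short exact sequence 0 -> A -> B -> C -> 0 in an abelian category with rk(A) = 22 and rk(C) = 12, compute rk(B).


For a short exact sequence 0 -> A -> B -> C -> 0,
rank is additive: rank(B) = rank(A) + rank(C).
rank(B) = 22 + 12 = 34

34


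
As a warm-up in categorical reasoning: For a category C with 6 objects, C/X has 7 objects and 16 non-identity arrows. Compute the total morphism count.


In the slice category C/X, objects are morphisms to X.
Identity morphisms: 7 (one per object of C/X).
Non-identity morphisms: 16.
Total = 7 + 16 = 23

23


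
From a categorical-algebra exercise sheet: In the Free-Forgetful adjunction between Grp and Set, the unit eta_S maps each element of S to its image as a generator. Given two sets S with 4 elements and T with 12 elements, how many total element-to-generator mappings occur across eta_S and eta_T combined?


The unit eta_X: X -> U(F(X)) of the Free-Forgetful adjunction
maps each element of X to a generator of F(X). For X = S + T (disjoint
union in Set), |S + T| = |S| + |T|.
Total mappings = 4 + 12 = 16.

16


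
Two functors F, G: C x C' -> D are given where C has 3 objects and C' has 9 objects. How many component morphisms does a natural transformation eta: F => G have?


A natural transformation eta: F => G assigns one component morphism per
object of the domain category.
The domain is the product category C x C', so
|Ob(C x C')| = |Ob(C)| * |Ob(C')| = 3 * 9 = 27.
Therefore eta has 27 component morphisms.

27


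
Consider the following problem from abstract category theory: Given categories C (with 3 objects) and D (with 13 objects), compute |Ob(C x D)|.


The product category C x D has objects that are pairs (c, d).
Number of pairs = |Ob(C)| * |Ob(D)| = 3 * 13 = 39

39


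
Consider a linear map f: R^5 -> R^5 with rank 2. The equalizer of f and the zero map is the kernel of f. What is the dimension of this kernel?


The equalizer of f and the zero map is ker(f).
By the rank-nullity theorem: dim(ker(f)) = dim(domain) - rank(f).
dim(ker(f)) = 5 - 2 = 3

3


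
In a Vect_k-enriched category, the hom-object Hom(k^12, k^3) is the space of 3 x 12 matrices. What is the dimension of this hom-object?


In Vect-enriched categories, Hom(k^n, k^m) is the space of m x n matrices.
dim(Hom(k^12, k^3)) = 3 * 12 = 36

36


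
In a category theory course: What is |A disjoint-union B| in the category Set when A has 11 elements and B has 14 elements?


In Set, the coproduct A + B is the disjoint union.
|A + B| = |A| + |B| = 11 + 14 = 25

25


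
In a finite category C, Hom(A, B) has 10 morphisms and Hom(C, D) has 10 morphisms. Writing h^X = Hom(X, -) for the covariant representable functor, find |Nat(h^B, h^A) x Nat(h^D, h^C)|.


By the Yoneda lemma, Nat(h^B, h^A) is isomorphic to Hom(A, B),
so |Nat(h^B, h^A)| = |Hom(A, B)| and |Nat(h^D, h^C)| = |Hom(C, D)|.
|Hom(A, B)| = 10, |Hom(C, D)| = 10.
|Nat(h^B, h^A) x Nat(h^D, h^C)| = 10 * 10 = 100

100


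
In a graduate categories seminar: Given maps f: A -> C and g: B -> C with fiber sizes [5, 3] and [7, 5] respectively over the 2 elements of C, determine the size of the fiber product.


The pullback A x_C B consists of pairs (a, b) with f(a) = g(b).
For each element c in C, the fiber product has |f^-1(c)| * |g^-1(c)| elements.
Summing over C: 5 * 7 + 3 * 5
= 35 + 15 = 50

50


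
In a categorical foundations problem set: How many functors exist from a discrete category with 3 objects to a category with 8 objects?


A functor from a discrete category C to D is determined by
where each object maps. Each of the 3 objects of C can map
to any of the 8 objects of D independently.
Number of functors = 8^3 = 512

512


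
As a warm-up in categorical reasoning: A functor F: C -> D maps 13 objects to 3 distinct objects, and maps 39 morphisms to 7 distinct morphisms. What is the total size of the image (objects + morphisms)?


The image of F consists of distinct objects and distinct morphisms.
|Im(F)| on objects = 3
|Im(F)| on morphisms = 7
Total image cardinality = 3 + 7 = 10

10


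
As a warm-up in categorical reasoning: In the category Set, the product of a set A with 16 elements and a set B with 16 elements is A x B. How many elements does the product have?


In Set, the product A x B is the Cartesian product.
By the universal property, |A x B| = |A| * |B|.
|A x B| = 16 * 16 = 256

256


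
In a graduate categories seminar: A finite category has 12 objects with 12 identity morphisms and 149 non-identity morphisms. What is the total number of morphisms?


Each object has an identity morphism, giving 12 identities.
Adding the 149 non-identity morphisms:
Total = 12 + 149 = 161

161


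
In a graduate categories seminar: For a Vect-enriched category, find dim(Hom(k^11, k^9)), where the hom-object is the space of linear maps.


In Vect-enriched categories, Hom(k^n, k^m) is the space of m x n matrices.
dim(Hom(k^11, k^9)) = 9 * 11 = 99

99


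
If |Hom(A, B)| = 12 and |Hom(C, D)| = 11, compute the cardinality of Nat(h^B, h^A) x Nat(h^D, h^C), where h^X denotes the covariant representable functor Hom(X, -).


By the Yoneda lemma, Nat(h^B, h^A) is isomorphic to Hom(A, B),
so |Nat(h^B, h^A)| = |Hom(A, B)| and |Nat(h^D, h^C)| = |Hom(C, D)|.
|Hom(A, B)| = 12, |Hom(C, D)| = 11.
|Nat(h^B, h^A) x Nat(h^D, h^C)| = 12 * 11 = 132

132


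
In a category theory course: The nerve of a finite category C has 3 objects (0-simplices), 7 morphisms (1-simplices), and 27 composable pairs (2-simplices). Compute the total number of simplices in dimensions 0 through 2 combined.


The 2-skeleton of the nerve N(C) consists of simplices in dimensions 0, 1, 2:
  |N(C)_0| = 3 (objects)
  |N(C)_1| = 7 (morphisms)
  |N(C)_2| = 27 (composable pairs)
Total = 3 + 7 + 27 = 37

37
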